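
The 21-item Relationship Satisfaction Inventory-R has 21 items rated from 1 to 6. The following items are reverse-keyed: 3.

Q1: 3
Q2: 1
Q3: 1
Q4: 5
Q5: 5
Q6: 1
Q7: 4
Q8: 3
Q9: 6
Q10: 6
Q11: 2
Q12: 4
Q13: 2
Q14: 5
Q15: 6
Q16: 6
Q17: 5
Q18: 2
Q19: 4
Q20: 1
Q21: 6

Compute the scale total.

Reversing item 3 with 7 − raw:
Total = 3 + 1 + (7−1) + 5 + 5 + 1 + 4 + 3 + 6 + 6 + 2 + 4 + 2 + 5 + 6 + 6 + 5 + 2 + 4 + 1 + 6
      = 3 + 1 + 6 + 5 + 5 + 1 + 4 + 3 + 6 + 6 + 2 + 4 + 2 + 5 + 6 + 6 + 5 + 2 + 4 + 1 + 6 = 83

83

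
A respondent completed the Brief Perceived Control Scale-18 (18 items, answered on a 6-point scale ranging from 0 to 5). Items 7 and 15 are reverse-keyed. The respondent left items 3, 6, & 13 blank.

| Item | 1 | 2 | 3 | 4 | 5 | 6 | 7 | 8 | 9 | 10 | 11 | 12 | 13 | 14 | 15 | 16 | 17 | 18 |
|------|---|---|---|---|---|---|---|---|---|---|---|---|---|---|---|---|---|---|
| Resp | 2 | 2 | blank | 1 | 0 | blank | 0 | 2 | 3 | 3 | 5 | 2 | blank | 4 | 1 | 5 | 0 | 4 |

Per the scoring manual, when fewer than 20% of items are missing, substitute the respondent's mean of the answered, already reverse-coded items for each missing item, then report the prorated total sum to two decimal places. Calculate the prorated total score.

50.40

Reverse-coded (reverse-coded value = 5 − response):
  item 7: 5 − 0 = 5
  item 15: 5 − 1 = 4
Completed scored items (15 of 18): 2, 2, 1, 0, 5, 2, 3, 3, 5, 2, 4, 4, 5, 0, 4; sum = 42.
Person mean = 42 / 15 ≈ 2.8000
Prorated total = (42 / 15) × 18 = 50.40 (to 2 dp)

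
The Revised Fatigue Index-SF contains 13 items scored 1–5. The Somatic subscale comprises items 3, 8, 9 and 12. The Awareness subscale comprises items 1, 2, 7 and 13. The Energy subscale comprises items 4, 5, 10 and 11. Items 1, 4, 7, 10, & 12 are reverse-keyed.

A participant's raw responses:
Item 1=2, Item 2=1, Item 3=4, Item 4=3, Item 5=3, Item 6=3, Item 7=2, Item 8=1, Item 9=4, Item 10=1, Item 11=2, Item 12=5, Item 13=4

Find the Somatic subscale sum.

10

Somatic items: 3, 8, 9, 12.
Of these, item 12 is reverse-keyed; reversed = (1+5) − raw = 6 − raw.
  item 3: 4
  item 8: 1
  item 9: 4
  item 12: 6 − 5 = 1
Sum = 4 + 1 + 4 + 1 = 10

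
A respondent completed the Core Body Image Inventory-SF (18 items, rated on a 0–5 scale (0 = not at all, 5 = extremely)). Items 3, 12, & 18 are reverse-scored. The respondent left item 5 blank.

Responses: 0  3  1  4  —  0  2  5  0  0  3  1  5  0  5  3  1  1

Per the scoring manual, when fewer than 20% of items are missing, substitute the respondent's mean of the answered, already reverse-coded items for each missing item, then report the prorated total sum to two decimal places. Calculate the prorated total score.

45.53

Reverse-coded (reversed = (0+5) − raw = 5 − raw):
  item 3: 5 − 1 = 4
  item 12: 5 − 1 = 4
  item 18: 5 − 1 = 4
Completed scored items (17 of 18): 0, 3, 4, 4, 0, 2, 5, 0, 0, 3, 4, 5, 0, 5, 3, 1, 4; sum = 43.
Person mean = 43 / 17 ≈ 2.5294
Prorated total = (43 / 17) × 18 = 45.53 (to 2 dp)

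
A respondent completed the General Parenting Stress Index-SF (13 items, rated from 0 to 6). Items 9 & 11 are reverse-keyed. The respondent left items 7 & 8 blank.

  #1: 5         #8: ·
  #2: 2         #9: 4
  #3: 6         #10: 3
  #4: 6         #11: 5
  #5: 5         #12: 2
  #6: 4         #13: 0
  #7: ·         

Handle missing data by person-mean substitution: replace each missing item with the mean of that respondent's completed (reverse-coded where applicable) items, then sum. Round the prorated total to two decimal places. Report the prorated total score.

Reverse-coded (reverse-coded value = 6 − response):
  item 9: 6 − 4 = 2
  item 11: 6 − 5 = 1
Completed scored items (11 of 13): 5, 2, 6, 6, 5, 4, 2, 3, 1, 2, 0; sum = 36.
Person mean = 36 / 11 ≈ 3.2727
Prorated total = (36 / 11) × 13 = 42.55 (to 2 dp)

42.55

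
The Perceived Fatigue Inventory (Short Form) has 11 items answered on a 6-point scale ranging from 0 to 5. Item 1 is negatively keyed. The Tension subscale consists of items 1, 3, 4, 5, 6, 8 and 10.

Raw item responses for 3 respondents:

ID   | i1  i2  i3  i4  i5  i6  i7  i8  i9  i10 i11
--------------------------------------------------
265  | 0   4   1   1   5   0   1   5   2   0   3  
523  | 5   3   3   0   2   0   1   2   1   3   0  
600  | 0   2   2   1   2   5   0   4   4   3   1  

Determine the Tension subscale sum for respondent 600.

Respondent 600 raw: 0, 2, 2, 1, 2, 5, 0, 4, 4, 3, 1.
Tension items: 1, 3, 4, 5, 6, 8, 10.
Reverse-coded (reversed = (0+5) − raw = 5 − raw):
  item 1: 5 − 0 = 5
  item 3: 2
  item 4: 1
  item 5: 2
  item 6: 5
  item 8: 4
  item 10: 3
Sum = 5 + 2 + 1 + 2 + 5 + 4 + 3 = 22

22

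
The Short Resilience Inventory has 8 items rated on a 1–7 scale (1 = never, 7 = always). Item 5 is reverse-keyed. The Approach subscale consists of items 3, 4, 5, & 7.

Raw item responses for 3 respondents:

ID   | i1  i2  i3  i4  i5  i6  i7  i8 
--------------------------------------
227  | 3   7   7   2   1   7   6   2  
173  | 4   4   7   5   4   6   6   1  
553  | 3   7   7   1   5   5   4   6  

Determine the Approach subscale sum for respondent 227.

Respondent 227 raw: 3, 7, 7, 2, 1, 7, 6, 2.
Approach items: 3, 4, 5, 7.
Reverse-coded (reverse-coded value = 8 − response):
  item 3: 7
  item 4: 2
  item 5: 8 − 1 = 7
  item 7: 6
Sum = 7 + 2 + 7 + 6 = 22

22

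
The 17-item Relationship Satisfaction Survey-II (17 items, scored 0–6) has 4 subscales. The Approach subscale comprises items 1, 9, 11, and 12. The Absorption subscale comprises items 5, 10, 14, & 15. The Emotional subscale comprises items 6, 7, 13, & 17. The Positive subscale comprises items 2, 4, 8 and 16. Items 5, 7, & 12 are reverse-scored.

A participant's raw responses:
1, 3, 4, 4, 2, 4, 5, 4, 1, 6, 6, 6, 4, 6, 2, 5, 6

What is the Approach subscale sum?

Approach items: 1, 9, 11, 12.
Of these, item 12 is reverse-scored; on a 0–6 scale, reversed = 6 − raw.
  item 1: 1
  item 9: 1
  item 11: 6
  item 12: 6 − 6 = 0
Sum = 1 + 1 + 6 + 0 = 8

8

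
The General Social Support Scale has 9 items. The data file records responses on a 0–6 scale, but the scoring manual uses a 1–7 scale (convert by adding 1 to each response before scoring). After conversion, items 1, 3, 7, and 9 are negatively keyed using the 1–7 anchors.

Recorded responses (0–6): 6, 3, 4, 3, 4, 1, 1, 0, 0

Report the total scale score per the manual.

Convert to 1–7: 7, 4, 5, 4, 5, 2, 2, 1, 1
Reverse-coded (on a 1–7 scale, reversed = 8 − raw):
  item 1: 8 − 7 = 1
  item 3: 8 − 5 = 3
  item 7: 8 − 2 = 6
  item 9: 8 − 1 = 7
Scored: 1, 4, 3, 4, 5, 2, 6, 1, 7
Total = 33

33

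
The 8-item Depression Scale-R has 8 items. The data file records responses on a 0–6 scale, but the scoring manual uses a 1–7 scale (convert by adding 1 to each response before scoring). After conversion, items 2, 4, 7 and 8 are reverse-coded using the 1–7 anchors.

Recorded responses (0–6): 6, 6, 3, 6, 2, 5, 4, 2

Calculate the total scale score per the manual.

Convert to 1–7: 7, 7, 4, 7, 3, 6, 5, 3
Reverse-coded (reversed = (1+7) − raw = 8 − raw):
  item 2: 8 − 7 = 1
  item 4: 8 − 7 = 1
  item 7: 8 − 5 = 3
  item 8: 8 − 3 = 5
Scored: 7, 1, 4, 1, 3, 6, 3, 5
Total = 30

30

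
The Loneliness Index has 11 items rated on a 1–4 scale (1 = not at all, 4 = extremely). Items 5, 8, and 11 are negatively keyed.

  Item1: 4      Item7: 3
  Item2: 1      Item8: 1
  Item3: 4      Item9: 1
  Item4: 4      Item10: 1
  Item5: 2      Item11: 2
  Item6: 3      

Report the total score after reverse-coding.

31

Raw sum = 26. Negatively keyed items: 5, 8, 11; their raw sum = 5.
Each reversal replaces raw with 5 − raw, changing the total by 5 − 2·raw per item.
Total = 26 + 3·5 − 2·5 = 26 + 15 − 10 = 31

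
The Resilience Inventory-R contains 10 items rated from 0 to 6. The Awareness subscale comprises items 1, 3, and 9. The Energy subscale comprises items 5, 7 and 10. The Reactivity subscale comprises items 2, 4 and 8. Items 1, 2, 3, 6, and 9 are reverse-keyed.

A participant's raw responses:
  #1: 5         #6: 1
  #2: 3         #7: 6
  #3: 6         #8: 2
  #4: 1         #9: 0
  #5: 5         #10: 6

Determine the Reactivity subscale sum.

6

Reactivity items: 2, 4, 8.
Of these, item 2 is reverse-keyed; reversed = (0+6) − raw = 6 − raw.
  item 2: 6 − 3 = 3
  item 4: 1
  item 8: 2
Sum = 3 + 1 + 2 = 6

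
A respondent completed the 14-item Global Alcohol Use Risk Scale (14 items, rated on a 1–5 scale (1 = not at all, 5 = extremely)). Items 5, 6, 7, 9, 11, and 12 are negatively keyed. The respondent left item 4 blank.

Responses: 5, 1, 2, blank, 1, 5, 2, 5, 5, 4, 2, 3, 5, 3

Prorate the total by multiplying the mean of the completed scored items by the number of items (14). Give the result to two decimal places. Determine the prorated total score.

Reverse-coded (reversed = (1+5) − raw = 6 − raw):
  item 5: 6 − 1 = 5
  item 6: 6 − 5 = 1
  item 7: 6 − 2 = 4
  item 9: 6 − 5 = 1
  item 11: 6 − 2 = 4
  item 12: 6 − 3 = 3
Completed scored items (13 of 14): 5, 1, 2, 5, 1, 4, 5, 1, 4, 4, 3, 5, 3; sum = 43.
Person mean = 43 / 13 ≈ 3.3077
Prorated total = (43 / 13) × 14 = 46.31 (to 2 dp)

46.31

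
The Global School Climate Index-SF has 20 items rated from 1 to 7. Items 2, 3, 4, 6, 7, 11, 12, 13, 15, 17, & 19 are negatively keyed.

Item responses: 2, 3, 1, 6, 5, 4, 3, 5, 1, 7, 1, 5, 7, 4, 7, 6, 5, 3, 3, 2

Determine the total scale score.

78

Negatively keyed items use 8 − raw:
  item 2: 8 − 3 = 5
  item 3: 8 − 1 = 7
  item 4: 8 − 6 = 2
  item 6: 8 − 4 = 4
  item 7: 8 − 3 = 5
  item 11: 8 − 1 = 7
  item 12: 8 − 5 = 3
  item 13: 8 − 7 = 1
  item 15: 8 − 7 = 1
  item 17: 8 − 5 = 3
  item 19: 8 − 3 = 5
Scored items: 2, 5, 7, 2, 5, 4, 5, 5, 1, 7, 7, 3, 1, 4, 1, 6, 3, 3, 5, 2
Total = 2 + 5 + 7 + 2 + 5 + 4 + 5 + 5 + 1 + 7 + 7 + 3 + 1 + 4 + 1 + 6 + 3 + 3 + 5 + 2 = 78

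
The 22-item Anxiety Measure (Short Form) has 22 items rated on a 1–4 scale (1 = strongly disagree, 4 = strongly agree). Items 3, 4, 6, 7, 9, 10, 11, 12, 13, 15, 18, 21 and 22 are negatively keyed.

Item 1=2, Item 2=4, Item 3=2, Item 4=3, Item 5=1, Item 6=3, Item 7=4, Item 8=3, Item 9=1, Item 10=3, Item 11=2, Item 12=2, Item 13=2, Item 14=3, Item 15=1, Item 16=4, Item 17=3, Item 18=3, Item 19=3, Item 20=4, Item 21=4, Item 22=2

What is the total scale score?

Reverse-coded items (reverse-coded value = 5 − response):
  item 3: 5 − 2 = 3
  item 4: 5 − 3 = 2
  item 6: 5 − 3 = 2
  item 7: 5 − 4 = 1
  item 9: 5 − 1 = 4
  item 10: 5 − 3 = 2
  item 11: 5 − 2 = 3
  item 12: 5 − 2 = 3
  item 13: 5 − 2 = 3
  item 15: 5 − 1 = 4
  item 18: 5 − 3 = 2
  item 21: 5 − 4 = 1
  item 22: 5 − 2 = 3
After reverse-coding: 2, 4, 3, 2, 1, 2, 1, 3, 4, 2, 3, 3, 3, 3, 4, 4, 3, 2, 3, 4, 1, 3
Total = 2 + 4 + 3 + 2 + 1 + 2 + 1 + 3 + 4 + 2 + 3 + 3 + 3 + 3 + 4 + 4 + 3 + 2 + 3 + 4 + 1 + 3 = 60

60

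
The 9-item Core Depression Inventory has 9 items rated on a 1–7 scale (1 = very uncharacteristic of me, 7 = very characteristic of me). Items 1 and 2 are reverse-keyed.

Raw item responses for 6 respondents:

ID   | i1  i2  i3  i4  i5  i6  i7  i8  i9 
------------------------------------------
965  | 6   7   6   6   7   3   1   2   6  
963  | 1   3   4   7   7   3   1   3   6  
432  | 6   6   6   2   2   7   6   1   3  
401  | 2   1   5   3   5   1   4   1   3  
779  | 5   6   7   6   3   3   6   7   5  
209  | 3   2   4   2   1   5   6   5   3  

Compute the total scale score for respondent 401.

Respondent 401 raw: 2, 1, 5, 3, 5, 1, 4, 1, 3.
Reverse-coded (reversed = (1+7) − raw = 8 − raw):
  item 1: 8 − 2 = 6
  item 2: 8 − 1 = 7
  item 3: 5
  item 4: 3
  item 5: 5
  item 6: 1
  item 7: 4
  item 8: 1
  item 9: 3
Sum = 6 + 7 + 5 + 3 + 5 + 1 + 4 + 1 + 3 = 35

35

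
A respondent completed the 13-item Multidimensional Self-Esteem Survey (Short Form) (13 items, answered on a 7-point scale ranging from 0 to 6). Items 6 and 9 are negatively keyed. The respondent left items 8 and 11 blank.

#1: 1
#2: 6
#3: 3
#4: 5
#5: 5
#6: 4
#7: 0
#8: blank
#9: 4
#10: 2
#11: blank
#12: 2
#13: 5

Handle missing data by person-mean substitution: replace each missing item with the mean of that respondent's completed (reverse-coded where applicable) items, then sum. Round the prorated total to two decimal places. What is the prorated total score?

39.00

Reverse-coded (on a 0–6 scale, reversed = 6 − raw):
  item 6: 6 − 4 = 2
  item 9: 6 − 4 = 2
Completed scored items (11 of 13): 1, 6, 3, 5, 5, 2, 0, 2, 2, 2, 5; sum = 33.
Person mean = 33 / 11 ≈ 3.0000
Prorated total = (33 / 11) × 13 = 39.00 (to 2 dp)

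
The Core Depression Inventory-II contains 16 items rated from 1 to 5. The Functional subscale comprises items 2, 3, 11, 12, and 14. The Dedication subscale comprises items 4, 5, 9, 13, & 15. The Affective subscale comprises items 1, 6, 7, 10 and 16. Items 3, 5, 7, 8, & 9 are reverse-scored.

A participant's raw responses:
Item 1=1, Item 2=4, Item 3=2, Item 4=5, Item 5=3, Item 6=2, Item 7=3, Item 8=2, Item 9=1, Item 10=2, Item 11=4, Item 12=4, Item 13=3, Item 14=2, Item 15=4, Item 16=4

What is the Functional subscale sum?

Functional items: 2, 3, 11, 12, 14.
Of these, item 3 is reverse-scored; reverse-coded value = 6 − response.
  item 2: 4
  item 3: 6 − 2 = 4
  item 11: 4
  item 12: 4
  item 14: 2
Sum = 4 + 4 + 4 + 4 + 2 = 18

18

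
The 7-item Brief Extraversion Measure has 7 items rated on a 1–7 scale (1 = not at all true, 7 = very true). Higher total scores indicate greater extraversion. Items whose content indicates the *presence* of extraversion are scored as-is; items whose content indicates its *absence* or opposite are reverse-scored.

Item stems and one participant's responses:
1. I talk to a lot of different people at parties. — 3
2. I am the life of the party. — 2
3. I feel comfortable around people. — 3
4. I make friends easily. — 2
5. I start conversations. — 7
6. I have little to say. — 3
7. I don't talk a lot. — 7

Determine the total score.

Items 6, 7 describe the absence/opposite of extraversion → reverse-score.
reverse-coded value = 8 − response.
  item 1: 3
  item 2: 2
  item 3: 3
  item 4: 2
  item 5: 7
  item 6: 8 − 3 = 5
  item 7: 8 − 7 = 1
Total = 3 + 2 + 3 + 2 + 7 + 5 + 1 = 23

23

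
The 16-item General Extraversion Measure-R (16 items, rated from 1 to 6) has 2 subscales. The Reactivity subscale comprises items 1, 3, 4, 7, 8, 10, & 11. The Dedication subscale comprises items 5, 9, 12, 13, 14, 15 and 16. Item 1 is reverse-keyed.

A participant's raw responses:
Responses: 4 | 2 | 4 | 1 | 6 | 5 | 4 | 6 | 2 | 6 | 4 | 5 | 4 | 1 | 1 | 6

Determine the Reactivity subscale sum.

28

Reactivity items: 1, 3, 4, 7, 8, 10, 11.
Of these, item 1 is reverse-keyed; reverse-coded value = 7 − response.
  item 1: 7 − 4 = 3
  item 3: 4
  item 4: 1
  item 7: 4
  item 8: 6
  item 10: 6
  item 11: 4
Sum = 3 + 4 + 1 + 4 + 6 + 6 + 4 = 28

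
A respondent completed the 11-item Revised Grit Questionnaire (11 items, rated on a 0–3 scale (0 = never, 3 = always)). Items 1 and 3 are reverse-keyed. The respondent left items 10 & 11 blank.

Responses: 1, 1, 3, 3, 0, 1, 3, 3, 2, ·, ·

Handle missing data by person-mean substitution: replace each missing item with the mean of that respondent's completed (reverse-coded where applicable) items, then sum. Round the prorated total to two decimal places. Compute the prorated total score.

18.33

Reverse-coded (on a 0–3 scale, reversed = 3 − raw):
  item 1: 3 − 1 = 2
  item 3: 3 − 3 = 0
Completed scored items (9 of 11): 2, 1, 0, 3, 0, 1, 3, 3, 2; sum = 15.
Person mean = 15 / 9 ≈ 1.6667
Prorated total = (15 / 9) × 11 = 18.33 (to 2 dp)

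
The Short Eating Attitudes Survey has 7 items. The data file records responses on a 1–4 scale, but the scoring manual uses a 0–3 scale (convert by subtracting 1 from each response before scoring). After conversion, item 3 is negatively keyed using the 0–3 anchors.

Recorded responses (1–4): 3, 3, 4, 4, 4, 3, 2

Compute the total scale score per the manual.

13

Convert to 0–3: 2, 2, 3, 3, 3, 2, 1
Reverse-coded (on a 0–3 scale, reversed = 3 − raw):
  item 3: 3 − 3 = 0
Scored: 2, 2, 0, 3, 3, 2, 1
Total = 13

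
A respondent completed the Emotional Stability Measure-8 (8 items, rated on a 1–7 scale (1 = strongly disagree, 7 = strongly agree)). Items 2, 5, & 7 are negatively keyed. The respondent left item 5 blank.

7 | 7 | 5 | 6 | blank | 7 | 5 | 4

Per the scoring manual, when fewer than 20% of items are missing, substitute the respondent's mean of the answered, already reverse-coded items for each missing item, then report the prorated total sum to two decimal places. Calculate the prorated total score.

37.71

Reverse-coded (reversed = (1+7) − raw = 8 − raw):
  item 2: 8 − 7 = 1
  item 7: 8 − 5 = 3
Completed scored items (7 of 8): 7, 1, 5, 6, 7, 3, 4; sum = 33.
Person mean = 33 / 7 ≈ 4.7143
Prorated total = (33 / 7) × 8 = 37.71 (to 2 dp)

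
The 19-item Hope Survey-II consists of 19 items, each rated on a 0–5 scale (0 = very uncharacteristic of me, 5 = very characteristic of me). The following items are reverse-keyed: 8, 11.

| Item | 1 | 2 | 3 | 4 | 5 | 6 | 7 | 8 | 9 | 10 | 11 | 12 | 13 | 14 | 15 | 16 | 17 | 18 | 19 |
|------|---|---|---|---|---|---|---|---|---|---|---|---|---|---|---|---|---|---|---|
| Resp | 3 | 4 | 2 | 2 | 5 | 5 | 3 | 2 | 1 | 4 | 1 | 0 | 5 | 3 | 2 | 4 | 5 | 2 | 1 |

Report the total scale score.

58

Raw sum = 54. Reverse-keyed items: 8, 11; their raw sum = 3.
Each reversal replaces raw with 5 − raw, changing the total by 5 − 2·raw per item.
Total = 54 + 2·5 − 2·3 = 54 + 10 − 6 = 58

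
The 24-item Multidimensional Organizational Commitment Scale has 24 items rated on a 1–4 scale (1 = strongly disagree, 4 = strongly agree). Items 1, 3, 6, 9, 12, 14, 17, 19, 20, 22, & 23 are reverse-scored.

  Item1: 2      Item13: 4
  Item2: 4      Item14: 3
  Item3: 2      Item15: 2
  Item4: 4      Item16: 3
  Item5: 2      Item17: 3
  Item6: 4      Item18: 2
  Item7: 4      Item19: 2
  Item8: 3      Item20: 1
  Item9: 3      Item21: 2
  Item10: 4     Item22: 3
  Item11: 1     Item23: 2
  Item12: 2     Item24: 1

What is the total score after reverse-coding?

Apply reverse scoring (reverse-coded value = 5 − response):
  item 1: 5 − 2 = 3
  item 3: 5 − 2 = 3
  item 6: 5 − 4 = 1
  item 9: 5 − 3 = 2
  item 12: 5 − 2 = 3
  item 14: 5 − 3 = 2
  item 17: 5 − 3 = 2
  item 19: 5 − 2 = 3
  item 20: 5 − 1 = 4
  item 22: 5 − 3 = 2
  item 23: 5 − 2 = 3
Scored items: 3, 4, 3, 4, 2, 1, 4, 3, 2, 4, 1, 3, 4, 2, 2, 3, 2, 2, 3, 4, 2, 2, 3, 1
Total = 3 + 4 + 3 + 4 + 2 + 1 + 4 + 3 + 2 + 4 + 1 + 3 + 4 + 2 + 2 + 3 + 2 + 2 + 3 + 4 + 2 + 2 + 3 + 1 = 64

64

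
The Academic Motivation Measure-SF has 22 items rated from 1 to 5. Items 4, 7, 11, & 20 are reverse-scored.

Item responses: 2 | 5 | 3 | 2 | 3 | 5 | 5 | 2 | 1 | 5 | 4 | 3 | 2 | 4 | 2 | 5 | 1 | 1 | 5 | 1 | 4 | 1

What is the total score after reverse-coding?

66

Reversing items 4, 7, 11, & 20 with 6 − raw:
Total = 2 + 5 + 3 + (6−2) + 3 + 5 + (6−5) + 2 + 1 + 5 + (6−4) + 3 + 2 + 4 + 2 + 5 + 1 + 1 + 5 + (6−1) + 4 + 1
      = 2 + 5 + 3 + 4 + 3 + 5 + 1 + 2 + 1 + 5 + 2 + 3 + 2 + 4 + 2 + 5 + 1 + 1 + 5 + 5 + 4 + 1 = 66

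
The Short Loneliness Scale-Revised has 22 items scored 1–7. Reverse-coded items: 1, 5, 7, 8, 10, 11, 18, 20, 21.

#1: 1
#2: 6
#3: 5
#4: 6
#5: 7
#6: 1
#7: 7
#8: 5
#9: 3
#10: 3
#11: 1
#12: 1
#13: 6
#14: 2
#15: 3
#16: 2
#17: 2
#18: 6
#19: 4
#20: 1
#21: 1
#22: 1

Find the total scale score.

82

Reverse-coded items (reversed = (1+7) − raw = 8 − raw):
  item 1: 8 − 1 = 7
  item 5: 8 − 7 = 1
  item 7: 8 − 7 = 1
  item 8: 8 − 5 = 3
  item 10: 8 − 3 = 5
  item 11: 8 − 1 = 7
  item 18: 8 − 6 = 2
  item 20: 8 − 1 = 7
  item 21: 8 − 1 = 7
Scored items: 7, 6, 5, 6, 1, 1, 1, 3, 3, 5, 7, 1, 6, 2, 3, 2, 2, 2, 4, 7, 7, 1
Total = 7 + 6 + 5 + 6 + 1 + 1 + 1 + 3 + 3 + 5 + 7 + 1 + 6 + 2 + 3 + 2 + 2 + 2 + 4 + 7 + 7 + 1 = 82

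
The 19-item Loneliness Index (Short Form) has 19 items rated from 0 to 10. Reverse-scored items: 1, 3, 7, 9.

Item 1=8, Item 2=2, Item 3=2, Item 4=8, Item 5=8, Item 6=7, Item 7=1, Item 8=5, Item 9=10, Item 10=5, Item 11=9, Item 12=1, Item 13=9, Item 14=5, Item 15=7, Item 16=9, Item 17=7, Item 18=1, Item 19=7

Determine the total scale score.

Raw sum = 111. Reverse-scored items: 1, 3, 7, 9; their raw sum = 21.
Each reversal replaces raw with 10 − raw, changing the total by 10 − 2·raw per item.
Total = 111 + 4·10 − 2·21 = 111 + 40 − 42 = 109

109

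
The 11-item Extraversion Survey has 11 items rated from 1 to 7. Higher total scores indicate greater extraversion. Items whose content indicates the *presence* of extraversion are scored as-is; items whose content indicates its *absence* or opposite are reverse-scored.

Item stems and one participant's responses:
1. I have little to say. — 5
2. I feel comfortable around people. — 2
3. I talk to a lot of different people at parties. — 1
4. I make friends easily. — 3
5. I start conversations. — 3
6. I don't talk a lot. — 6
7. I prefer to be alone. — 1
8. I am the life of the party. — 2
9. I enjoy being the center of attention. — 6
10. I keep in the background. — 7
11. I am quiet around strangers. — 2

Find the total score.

Items 1, 6, 7, 10, 11 describe the absence/opposite of extraversion → reverse-score.
reversed = (1+7) − raw = 8 − raw.
  item 1: 8 − 5 = 3
  item 2: 2
  item 3: 1
  item 4: 3
  item 5: 3
  item 6: 8 − 6 = 2
  item 7: 8 − 1 = 7
  item 8: 2
  item 9: 6
  item 10: 8 − 7 = 1
  item 11: 8 − 2 = 6
Total = 3 + 2 + 1 + 3 + 3 + 2 + 7 + 2 + 6 + 1 + 6 = 36

36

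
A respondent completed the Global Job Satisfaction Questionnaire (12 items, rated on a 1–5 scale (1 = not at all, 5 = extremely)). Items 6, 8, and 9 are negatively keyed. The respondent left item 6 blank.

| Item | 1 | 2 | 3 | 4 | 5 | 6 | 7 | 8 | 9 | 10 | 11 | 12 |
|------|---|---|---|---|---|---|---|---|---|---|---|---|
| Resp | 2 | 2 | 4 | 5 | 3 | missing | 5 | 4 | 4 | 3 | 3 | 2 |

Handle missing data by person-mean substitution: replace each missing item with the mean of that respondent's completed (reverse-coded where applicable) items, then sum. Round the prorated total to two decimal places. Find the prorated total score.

Reverse-coded (on a 1–5 scale, reversed = 6 − raw):
  item 8: 6 − 4 = 2
  item 9: 6 − 4 = 2
Completed scored items (11 of 12): 2, 2, 4, 5, 3, 5, 2, 2, 3, 3, 2; sum = 33.
Person mean = 33 / 11 ≈ 3.0000
Prorated total = (33 / 11) × 12 = 36.00 (to 2 dp)

36.00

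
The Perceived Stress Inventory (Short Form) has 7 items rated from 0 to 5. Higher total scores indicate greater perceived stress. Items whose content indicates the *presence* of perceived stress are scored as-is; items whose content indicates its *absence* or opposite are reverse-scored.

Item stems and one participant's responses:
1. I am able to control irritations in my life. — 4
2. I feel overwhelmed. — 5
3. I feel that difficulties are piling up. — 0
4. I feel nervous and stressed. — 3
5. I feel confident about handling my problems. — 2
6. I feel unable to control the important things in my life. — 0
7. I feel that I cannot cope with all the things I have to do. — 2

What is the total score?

Items 1, 5 describe the absence/opposite of perceived stress → reverse-score.
on a 0–5 scale, reversed = 5 − raw.
  item 1: 5 − 4 = 1
  item 2: 5
  item 3: 0
  item 4: 3
  item 5: 5 − 2 = 3
  item 6: 0
  item 7: 2
Total = 1 + 5 + 0 + 3 + 3 + 0 + 2 = 14

14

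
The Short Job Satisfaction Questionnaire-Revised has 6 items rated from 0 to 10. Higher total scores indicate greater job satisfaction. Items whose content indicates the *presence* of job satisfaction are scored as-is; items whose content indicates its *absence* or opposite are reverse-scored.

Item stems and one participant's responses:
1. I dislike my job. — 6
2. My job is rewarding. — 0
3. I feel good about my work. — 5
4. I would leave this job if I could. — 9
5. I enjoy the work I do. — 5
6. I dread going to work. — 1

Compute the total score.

24

Items 1, 4, 6 describe the absence/opposite of job satisfaction → reverse-score.
reverse-coded value = 10 − response.
  item 1: 10 − 6 = 4
  item 2: 0
  item 3: 5
  item 4: 10 − 9 = 1
  item 5: 5
  item 6: 10 − 1 = 9
Total = 4 + 0 + 5 + 1 + 5 + 9 = 24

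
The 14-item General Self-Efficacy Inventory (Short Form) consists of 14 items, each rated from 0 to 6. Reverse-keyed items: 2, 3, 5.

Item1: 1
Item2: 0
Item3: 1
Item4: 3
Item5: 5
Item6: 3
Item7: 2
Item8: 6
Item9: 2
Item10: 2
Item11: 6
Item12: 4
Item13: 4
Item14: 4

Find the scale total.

Raw sum = 43. Reverse-keyed items: 2, 3, 5; their raw sum = 6.
Each reversal replaces raw with 6 − raw, changing the total by 6 − 2·raw per item.
Total = 43 + 3·6 − 2·6 = 43 + 18 − 12 = 49

49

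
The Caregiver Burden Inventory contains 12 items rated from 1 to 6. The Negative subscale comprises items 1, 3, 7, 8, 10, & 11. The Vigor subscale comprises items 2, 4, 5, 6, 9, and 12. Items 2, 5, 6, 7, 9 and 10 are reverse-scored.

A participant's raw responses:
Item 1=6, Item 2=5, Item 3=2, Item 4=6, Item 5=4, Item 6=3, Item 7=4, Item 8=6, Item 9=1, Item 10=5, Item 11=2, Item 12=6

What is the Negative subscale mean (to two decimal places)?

3.50

Negative items: 1, 3, 7, 8, 10, 11.
Of these, items 7 and 10 are reverse-scored; reverse-coded value = 7 − response.
  item 1: 6
  item 3: 2
  item 7: 7 − 4 = 3
  item 8: 6
  item 10: 7 − 5 = 2
  item 11: 2
Sum = 6 + 2 + 3 + 6 + 2 + 2 = 21
Mean = 21 / 6 = 3.50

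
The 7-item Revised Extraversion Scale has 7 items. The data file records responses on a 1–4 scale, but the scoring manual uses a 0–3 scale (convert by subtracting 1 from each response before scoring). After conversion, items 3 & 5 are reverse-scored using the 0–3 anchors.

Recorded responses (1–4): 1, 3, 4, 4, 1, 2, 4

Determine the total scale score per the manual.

12

Convert to 0–3: 0, 2, 3, 3, 0, 1, 3
Reverse-coded (on a 0–3 scale, reversed = 3 − raw):
  item 3: 3 − 3 = 0
  item 5: 3 − 0 = 3
Scored: 0, 2, 0, 3, 3, 1, 3
Total = 12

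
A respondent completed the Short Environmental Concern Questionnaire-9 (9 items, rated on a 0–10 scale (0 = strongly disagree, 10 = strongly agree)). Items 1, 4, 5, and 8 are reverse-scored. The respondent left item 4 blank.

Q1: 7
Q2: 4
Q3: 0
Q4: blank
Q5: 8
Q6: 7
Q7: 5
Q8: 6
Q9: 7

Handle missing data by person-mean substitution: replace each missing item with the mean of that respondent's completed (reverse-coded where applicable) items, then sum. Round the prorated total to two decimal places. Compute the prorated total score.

Reverse-coded (reverse-coded value = 10 − response):
  item 1: 10 − 7 = 3
  item 5: 10 − 8 = 2
  item 8: 10 − 6 = 4
Completed scored items (8 of 9): 3, 4, 0, 2, 7, 5, 4, 7; sum = 32.
Person mean = 32 / 8 ≈ 4.0000
Prorated total = (32 / 8) × 9 = 36.00 (to 2 dp)

36.00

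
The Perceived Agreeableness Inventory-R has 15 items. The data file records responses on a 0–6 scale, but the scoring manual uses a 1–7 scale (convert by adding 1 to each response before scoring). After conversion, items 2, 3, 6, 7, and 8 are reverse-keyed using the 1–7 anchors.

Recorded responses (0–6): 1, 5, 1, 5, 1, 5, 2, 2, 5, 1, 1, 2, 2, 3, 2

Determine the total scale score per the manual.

Convert to 1–7: 2, 6, 2, 6, 2, 6, 3, 3, 6, 2, 2, 3, 3, 4, 3
Reverse-coded (reversed = (1+7) − raw = 8 − raw):
  item 2: 8 − 6 = 2
  item 3: 8 − 2 = 6
  item 6: 8 − 6 = 2
  item 7: 8 − 3 = 5
  item 8: 8 − 3 = 5
Scored: 2, 2, 6, 6, 2, 2, 5, 5, 6, 2, 2, 3, 3, 4, 3
Total = 53

53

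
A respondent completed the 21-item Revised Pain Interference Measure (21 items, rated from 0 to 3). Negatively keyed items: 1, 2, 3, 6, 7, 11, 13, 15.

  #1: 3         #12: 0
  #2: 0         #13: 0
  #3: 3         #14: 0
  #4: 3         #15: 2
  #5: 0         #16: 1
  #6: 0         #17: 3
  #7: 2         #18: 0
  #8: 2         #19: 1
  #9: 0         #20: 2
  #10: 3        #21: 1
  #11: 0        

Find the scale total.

30

Raw sum = 26. Negatively keyed items: 1, 2, 3, 6, 7, 11, 13, 15; their raw sum = 10.
Each reversal replaces raw with 3 − raw, changing the total by 3 − 2·raw per item.
Total = 26 + 8·3 − 2·10 = 26 + 24 − 20 = 30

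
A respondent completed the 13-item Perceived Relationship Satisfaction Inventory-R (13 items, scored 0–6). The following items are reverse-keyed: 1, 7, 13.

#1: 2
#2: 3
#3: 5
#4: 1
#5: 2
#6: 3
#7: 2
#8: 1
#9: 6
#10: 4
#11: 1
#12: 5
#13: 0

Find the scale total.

45

Reversing items 1, 7, and 13 with 6 − raw:
Total = (6−2) + 3 + 5 + 1 + 2 + 3 + (6−2) + 1 + 6 + 4 + 1 + 5 + (6−0)
      = 4 + 3 + 5 + 1 + 2 + 3 + 4 + 1 + 6 + 4 + 1 + 5 + 6 = 45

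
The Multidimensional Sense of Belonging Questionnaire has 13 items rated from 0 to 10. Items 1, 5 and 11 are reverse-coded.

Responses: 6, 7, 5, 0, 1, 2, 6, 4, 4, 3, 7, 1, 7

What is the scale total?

Reverse-coded items use 10 − raw:
  item 1: 10 − 6 = 4
  item 5: 10 − 1 = 9
  item 11: 10 − 7 = 3
Scored responses: 4, 7, 5, 0, 9, 2, 6, 4, 4, 3, 3, 1, 7
Total = 4 + 7 + 5 + 0 + 9 + 2 + 6 + 4 + 4 + 3 + 3 + 1 + 7 = 55

55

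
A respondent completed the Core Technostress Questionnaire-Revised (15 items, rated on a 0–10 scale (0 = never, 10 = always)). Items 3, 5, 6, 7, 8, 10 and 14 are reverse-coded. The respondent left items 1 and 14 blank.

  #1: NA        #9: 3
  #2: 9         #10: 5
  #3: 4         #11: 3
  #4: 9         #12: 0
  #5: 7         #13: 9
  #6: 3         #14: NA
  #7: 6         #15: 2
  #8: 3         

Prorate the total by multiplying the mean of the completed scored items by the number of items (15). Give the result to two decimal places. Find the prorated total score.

Reverse-coded (reversed = (0+10) − raw = 10 − raw):
  item 3: 10 − 4 = 6
  item 5: 10 − 7 = 3
  item 6: 10 − 3 = 7
  item 7: 10 − 6 = 4
  item 8: 10 − 3 = 7
  item 10: 10 − 5 = 5
Completed scored items (13 of 15): 9, 6, 9, 3, 7, 4, 7, 3, 5, 3, 0, 9, 2; sum = 67.
Person mean = 67 / 13 ≈ 5.1538
Prorated total = (67 / 13) × 15 = 77.31 (to 2 dp)

77.31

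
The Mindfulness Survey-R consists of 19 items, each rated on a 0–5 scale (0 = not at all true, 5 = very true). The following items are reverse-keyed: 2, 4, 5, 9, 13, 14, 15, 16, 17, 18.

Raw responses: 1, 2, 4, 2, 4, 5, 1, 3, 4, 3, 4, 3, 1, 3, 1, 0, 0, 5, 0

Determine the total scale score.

Reverse-coded items (reversed = (0+5) − raw = 5 − raw):
  item 2: 5 − 2 = 3
  item 4: 5 − 2 = 3
  item 5: 5 − 4 = 1
  item 9: 5 − 4 = 1
  item 13: 5 − 1 = 4
  item 14: 5 − 3 = 2
  item 15: 5 − 1 = 4
  item 16: 5 − 0 = 5
  item 17: 5 − 0 = 5
  item 18: 5 − 5 = 0
Scored responses: 1, 3, 4, 3, 1, 5, 1, 3, 1, 3, 4, 3, 4, 2, 4, 5, 5, 0, 0
Total = 1 + 3 + 4 + 3 + 1 + 5 + 1 + 3 + 1 + 3 + 4 + 3 + 4 + 2 + 4 + 5 + 5 + 0 + 0 = 52

52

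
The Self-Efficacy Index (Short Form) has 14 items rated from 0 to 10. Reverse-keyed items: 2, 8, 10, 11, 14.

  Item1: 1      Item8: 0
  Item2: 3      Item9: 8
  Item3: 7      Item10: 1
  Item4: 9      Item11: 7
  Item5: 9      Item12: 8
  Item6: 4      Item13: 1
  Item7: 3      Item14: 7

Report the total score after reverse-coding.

82

Apply reverse scoring (reversed = (0+10) − raw = 10 − raw):
  item 2: 10 − 3 = 7
  item 8: 10 − 0 = 10
  item 10: 10 − 1 = 9
  item 11: 10 − 7 = 3
  item 14: 10 − 7 = 3
Scored items: 1, 7, 7, 9, 9, 4, 3, 10, 8, 9, 3, 8, 1, 3
Total = 1 + 7 + 7 + 9 + 9 + 4 + 3 + 10 + 8 + 9 + 3 + 8 + 1 + 3 = 82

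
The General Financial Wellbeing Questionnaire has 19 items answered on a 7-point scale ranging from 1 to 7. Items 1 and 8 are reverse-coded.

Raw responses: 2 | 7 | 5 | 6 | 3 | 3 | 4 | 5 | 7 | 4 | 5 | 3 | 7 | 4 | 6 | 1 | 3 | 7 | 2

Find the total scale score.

Apply reverse scoring (reversed = (1+7) − raw = 8 − raw):
  item 1: 8 − 2 = 6
  item 8: 8 − 5 = 3
Scored responses: 6, 7, 5, 6, 3, 3, 4, 3, 7, 4, 5, 3, 7, 4, 6, 1, 3, 7, 2
Total = 6 + 7 + 5 + 6 + 3 + 3 + 4 + 3 + 7 + 4 + 5 + 3 + 7 + 4 + 6 + 1 + 3 + 7 + 2 = 86

86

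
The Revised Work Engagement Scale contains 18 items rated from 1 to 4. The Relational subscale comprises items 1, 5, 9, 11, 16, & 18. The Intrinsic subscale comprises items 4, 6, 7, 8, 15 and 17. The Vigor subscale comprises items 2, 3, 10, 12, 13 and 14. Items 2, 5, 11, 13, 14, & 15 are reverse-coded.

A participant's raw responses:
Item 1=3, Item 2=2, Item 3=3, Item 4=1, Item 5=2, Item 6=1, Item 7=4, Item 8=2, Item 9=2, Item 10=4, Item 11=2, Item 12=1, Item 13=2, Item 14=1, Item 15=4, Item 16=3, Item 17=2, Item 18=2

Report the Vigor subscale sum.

18

Vigor items: 2, 3, 10, 12, 13, 14.
Of these, items 2, 13 and 14 are reverse-coded; reverse-coded value = 5 − response.
  item 2: 5 − 2 = 3
  item 3: 3
  item 10: 4
  item 12: 1
  item 13: 5 − 2 = 3
  item 14: 5 − 1 = 4
Sum = 3 + 3 + 4 + 1 + 3 + 4 = 18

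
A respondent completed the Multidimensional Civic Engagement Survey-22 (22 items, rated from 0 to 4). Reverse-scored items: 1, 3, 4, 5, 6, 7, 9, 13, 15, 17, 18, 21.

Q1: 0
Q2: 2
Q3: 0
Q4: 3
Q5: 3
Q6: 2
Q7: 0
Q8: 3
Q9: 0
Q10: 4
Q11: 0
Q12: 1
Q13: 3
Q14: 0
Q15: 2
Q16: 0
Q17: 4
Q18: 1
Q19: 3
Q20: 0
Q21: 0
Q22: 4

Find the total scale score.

47

Raw sum = 35. Reverse-scored items: 1, 3, 4, 5, 6, 7, 9, 13, 15, 17, 18, 21; their raw sum = 18.
Each reversal replaces raw with 4 − raw, changing the total by 4 − 2·raw per item.
Total = 35 + 12·4 − 2·18 = 35 + 48 − 36 = 47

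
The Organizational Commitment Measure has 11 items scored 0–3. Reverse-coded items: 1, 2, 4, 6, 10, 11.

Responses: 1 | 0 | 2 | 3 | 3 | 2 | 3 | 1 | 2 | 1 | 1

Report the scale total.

21

Reverse-coded items use 3 − raw:
  item 1: 3 − 1 = 2
  item 2: 3 − 0 = 3
  item 4: 3 − 3 = 0
  item 6: 3 − 2 = 1
  item 10: 3 − 1 = 2
  item 11: 3 − 1 = 2
After reverse-coding: 2, 3, 2, 0, 3, 1, 3, 1, 2, 2, 2
Total = 2 + 3 + 2 + 0 + 3 + 1 + 3 + 1 + 2 + 2 + 2 = 21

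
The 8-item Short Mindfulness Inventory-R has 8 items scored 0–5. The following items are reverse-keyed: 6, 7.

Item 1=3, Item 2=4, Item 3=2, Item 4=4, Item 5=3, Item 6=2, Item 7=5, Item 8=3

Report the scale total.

22

Reversing items 6 & 7 with 5 − raw:
Total = 3 + 4 + 2 + 4 + 3 + (5−2) + (5−5) + 3
      = 3 + 4 + 2 + 4 + 3 + 3 + 0 + 3 = 22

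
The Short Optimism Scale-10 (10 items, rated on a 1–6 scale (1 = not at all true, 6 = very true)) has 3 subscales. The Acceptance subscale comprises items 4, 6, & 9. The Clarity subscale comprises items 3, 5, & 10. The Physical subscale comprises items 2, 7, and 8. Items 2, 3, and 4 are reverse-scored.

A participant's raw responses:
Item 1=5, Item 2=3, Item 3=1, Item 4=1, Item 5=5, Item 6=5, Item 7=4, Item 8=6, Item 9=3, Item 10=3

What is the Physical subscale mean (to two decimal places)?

Physical items: 2, 7, 8.
Of these, item 2 is reverse-scored; reversed = (1+6) − raw = 7 − raw.
  item 2: 7 − 3 = 4
  item 7: 4
  item 8: 6
Sum = 4 + 4 + 6 = 14
Mean = 14 / 3 = 4.67

4.67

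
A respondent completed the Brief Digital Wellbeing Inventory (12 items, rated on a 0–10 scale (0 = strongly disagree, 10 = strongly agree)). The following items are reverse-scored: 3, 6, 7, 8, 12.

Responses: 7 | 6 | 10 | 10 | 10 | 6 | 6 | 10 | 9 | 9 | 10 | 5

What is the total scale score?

Apply reverse scoring (on a 0–10 scale, reversed = 10 − raw):
  item 3: 10 − 10 = 0
  item 6: 10 − 6 = 4
  item 7: 10 − 6 = 4
  item 8: 10 − 10 = 0
  item 12: 10 − 5 = 5
Scored responses: 7, 6, 0, 10, 10, 4, 4, 0, 9, 9, 10, 5
Total = 7 + 6 + 0 + 10 + 10 + 4 + 4 + 0 + 9 + 9 + 10 + 5 = 74

74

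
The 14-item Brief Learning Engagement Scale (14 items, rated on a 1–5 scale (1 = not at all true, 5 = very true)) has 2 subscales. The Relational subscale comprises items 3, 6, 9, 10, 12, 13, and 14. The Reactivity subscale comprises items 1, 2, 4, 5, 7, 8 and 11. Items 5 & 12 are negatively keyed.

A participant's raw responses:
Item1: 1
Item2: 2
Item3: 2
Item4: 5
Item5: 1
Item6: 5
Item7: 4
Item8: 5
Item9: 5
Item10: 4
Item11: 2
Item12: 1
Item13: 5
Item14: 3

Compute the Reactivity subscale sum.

Reactivity items: 1, 2, 4, 5, 7, 8, 11.
Of these, item 5 is negatively keyed; reverse-coded value = 6 − response.
  item 1: 1
  item 2: 2
  item 4: 5
  item 5: 6 − 1 = 5
  item 7: 4
  item 8: 5
  item 11: 2
Sum = 1 + 2 + 5 + 5 + 4 + 5 + 2 = 24

24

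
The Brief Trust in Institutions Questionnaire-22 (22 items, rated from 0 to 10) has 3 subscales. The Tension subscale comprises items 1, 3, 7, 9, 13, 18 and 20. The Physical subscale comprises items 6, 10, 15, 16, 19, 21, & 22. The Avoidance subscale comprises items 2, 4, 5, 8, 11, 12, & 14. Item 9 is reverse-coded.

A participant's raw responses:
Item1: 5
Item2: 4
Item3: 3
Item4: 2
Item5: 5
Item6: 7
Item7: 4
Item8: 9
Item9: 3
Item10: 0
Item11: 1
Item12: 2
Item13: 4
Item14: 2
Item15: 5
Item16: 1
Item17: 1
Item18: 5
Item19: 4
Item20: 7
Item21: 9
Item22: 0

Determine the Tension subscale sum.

35

Tension items: 1, 3, 7, 9, 13, 18, 20.
Of these, item 9 is reverse-coded; on a 0–10 scale, reversed = 10 − raw.
  item 1: 5
  item 3: 3
  item 7: 4
  item 9: 10 − 3 = 7
  item 13: 4
  item 18: 5
  item 20: 7
Sum = 5 + 3 + 4 + 7 + 4 + 5 + 7 = 35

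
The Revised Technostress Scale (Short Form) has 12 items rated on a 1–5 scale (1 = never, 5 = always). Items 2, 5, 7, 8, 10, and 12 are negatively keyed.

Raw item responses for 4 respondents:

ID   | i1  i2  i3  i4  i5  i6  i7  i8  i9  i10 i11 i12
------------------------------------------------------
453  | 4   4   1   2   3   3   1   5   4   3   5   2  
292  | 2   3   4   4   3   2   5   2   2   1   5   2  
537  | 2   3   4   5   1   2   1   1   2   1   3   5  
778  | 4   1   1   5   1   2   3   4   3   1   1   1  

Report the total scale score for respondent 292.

Respondent 292 raw: 2, 3, 4, 4, 3, 2, 5, 2, 2, 1, 5, 2.
Reverse-coded (on a 1–5 scale, reversed = 6 − raw):
  item 1: 2
  item 2: 6 − 3 = 3
  item 3: 4
  item 4: 4
  item 5: 6 − 3 = 3
  item 6: 2
  item 7: 6 − 5 = 1
  item 8: 6 − 2 = 4
  item 9: 2
  item 10: 6 − 1 = 5
  item 11: 5
  item 12: 6 − 2 = 4
Sum = 2 + 3 + 4 + 4 + 3 + 2 + 1 + 4 + 2 + 5 + 5 + 4 = 39

39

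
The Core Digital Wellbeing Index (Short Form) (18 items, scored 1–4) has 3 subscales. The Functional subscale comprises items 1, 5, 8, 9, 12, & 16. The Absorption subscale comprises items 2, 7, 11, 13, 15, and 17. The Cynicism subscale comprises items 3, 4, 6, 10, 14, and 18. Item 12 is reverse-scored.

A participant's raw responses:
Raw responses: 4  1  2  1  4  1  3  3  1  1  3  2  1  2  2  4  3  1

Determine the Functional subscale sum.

Functional items: 1, 5, 8, 9, 12, 16.
Of these, item 12 is reverse-scored; reversed = (1+4) − raw = 5 − raw.
  item 1: 4
  item 5: 4
  item 8: 3
  item 9: 1
  item 12: 5 − 2 = 3
  item 16: 4
Sum = 4 + 4 + 3 + 1 + 3 + 4 = 19

19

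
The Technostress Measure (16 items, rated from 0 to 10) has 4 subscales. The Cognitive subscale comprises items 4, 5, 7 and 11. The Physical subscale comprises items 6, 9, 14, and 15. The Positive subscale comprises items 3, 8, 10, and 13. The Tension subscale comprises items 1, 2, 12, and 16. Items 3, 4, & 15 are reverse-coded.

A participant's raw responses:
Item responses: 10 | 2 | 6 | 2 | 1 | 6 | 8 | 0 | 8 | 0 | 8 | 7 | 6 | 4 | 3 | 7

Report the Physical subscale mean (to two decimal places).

Physical items: 6, 9, 14, 15.
Of these, item 15 is reverse-coded; on a 0–10 scale, reversed = 10 − raw.
  item 6: 6
  item 9: 8
  item 14: 4
  item 15: 10 − 3 = 7
Sum = 6 + 8 + 4 + 7 = 25
Mean = 25 / 4 = 6.25

6.25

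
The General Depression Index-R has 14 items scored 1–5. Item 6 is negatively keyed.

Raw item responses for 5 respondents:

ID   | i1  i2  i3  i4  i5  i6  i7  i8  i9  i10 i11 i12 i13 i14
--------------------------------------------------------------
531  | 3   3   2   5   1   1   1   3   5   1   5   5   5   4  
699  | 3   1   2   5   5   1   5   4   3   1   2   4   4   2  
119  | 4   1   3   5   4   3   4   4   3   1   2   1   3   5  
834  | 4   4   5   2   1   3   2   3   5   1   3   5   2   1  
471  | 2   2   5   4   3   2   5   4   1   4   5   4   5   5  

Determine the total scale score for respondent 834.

41

Respondent 834 raw: 4, 4, 5, 2, 1, 3, 2, 3, 5, 1, 3, 5, 2, 1.
Reverse-coded (on a 1–5 scale, reversed = 6 − raw):
  item 1: 4
  item 2: 4
  item 3: 5
  item 4: 2
  item 5: 1
  item 6: 6 − 3 = 3
  item 7: 2
  item 8: 3
  item 9: 5
  item 10: 1
  item 11: 3
  item 12: 5
  item 13: 2
  item 14: 1
Sum = 4 + 4 + 5 + 2 + 1 + 3 + 2 + 3 + 5 + 1 + 3 + 5 + 2 + 1 = 41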